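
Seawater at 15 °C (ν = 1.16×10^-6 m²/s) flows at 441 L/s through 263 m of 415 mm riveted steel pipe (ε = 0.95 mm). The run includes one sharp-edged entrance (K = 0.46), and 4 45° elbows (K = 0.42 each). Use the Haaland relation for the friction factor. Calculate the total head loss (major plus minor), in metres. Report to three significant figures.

H_L ≈ 9.56 m

V = 4Q/(πD²) = 3.260 m/s; V²/2g = 0.5418 m
Re = 1.17×10^6, ε/D = 0.00229 → f = 0.02446 (Haaland)
Major: h_f = f(L/D)·V²/2g = 0.02446·633.7·0.5418 = 8.398 m
Minor: ΣK = 2.14; h_m = ΣK·V²/2g = 1.159 m
Total H_L = 8.398 + 1.159 = 9.557 m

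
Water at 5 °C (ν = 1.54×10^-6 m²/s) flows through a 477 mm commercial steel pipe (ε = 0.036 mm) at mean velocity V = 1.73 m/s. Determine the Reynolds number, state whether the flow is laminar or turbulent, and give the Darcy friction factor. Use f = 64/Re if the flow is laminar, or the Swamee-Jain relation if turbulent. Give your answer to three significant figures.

Re = VD/ν = 1.730·0.477/1.54×10^-6 = 5.36×10^5
Re > 4000 → turbulent; ε/D = 7.55×10^-5
Swamee-Jain: f = 0.01405

Re ≈ 5.36×10^5; turbulent; f ≈ 0.0140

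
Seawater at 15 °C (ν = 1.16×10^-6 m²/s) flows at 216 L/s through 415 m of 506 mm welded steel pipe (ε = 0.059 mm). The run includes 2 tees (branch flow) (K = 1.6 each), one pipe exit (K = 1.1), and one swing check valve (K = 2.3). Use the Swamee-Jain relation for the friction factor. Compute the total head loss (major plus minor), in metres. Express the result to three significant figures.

H_L ≈ 1.10 m

V = 4Q/(πD²) = 1.074 m/s; V²/2g = 0.05881 m
Re = 4.69×10^5, ε/D = 1.17×10^-4 → f = 0.01476 (Swamee-Jain)
Major: h_f = f(L/D)·V²/2g = 0.01476·820.2·0.05881 = 0.7120 m
Minor: ΣK = 6.60; h_m = ΣK·V²/2g = 0.3881 m
Total H_L = 0.7120 + 0.3881 = 1.100 m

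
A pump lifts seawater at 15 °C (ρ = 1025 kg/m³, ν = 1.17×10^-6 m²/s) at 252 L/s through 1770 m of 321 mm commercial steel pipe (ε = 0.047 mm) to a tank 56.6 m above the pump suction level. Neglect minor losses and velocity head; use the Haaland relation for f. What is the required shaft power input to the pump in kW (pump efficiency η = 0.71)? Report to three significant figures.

P_shaft ≈ 339 kW

V = 4Q/(πD²) = 3.114 m/s; Re = 8.54×10^5; ε/D = 1.46×10^-4; f = 0.01411
h_f = f(L/D)V²/2g = 38.45 m
Total head H = z + h_f = 56.6 + 38.45 = 95.05 m
P_hyd = ρgQH = 1025·9.81·0.252·95.05 = 240.9 kW
P_shaft = P_hyd/η = 240.9/0.71 = 339.2 kW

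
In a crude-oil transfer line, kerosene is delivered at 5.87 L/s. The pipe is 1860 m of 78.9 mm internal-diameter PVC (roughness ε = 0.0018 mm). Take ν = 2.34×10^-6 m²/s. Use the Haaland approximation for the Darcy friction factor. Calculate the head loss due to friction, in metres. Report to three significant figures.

V = 4Q/(πD²) = 4·0.00587/(π·0.0789²) = 1.201 m/s
Re = VD/ν = 1.201·0.0789/2.34×10^-6 = 4.05×10^4 → turbulent
ε/D = 0.0018/78.9 = 2.28×10^-5
Haaland: f = 0.02178
h_f = f(L/D)V²/(2g) = 0.02178·(1860/0.0789)·1.201²/(2·9.81) = 37.72 m

h_f ≈ 37.7 m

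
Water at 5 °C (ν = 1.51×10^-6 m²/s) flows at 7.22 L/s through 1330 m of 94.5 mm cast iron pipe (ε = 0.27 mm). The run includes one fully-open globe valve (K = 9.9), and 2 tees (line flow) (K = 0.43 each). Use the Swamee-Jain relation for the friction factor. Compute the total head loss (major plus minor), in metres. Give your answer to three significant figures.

V = 4Q/(πD²) = 1.029 m/s; V²/2g = 0.05401 m
Re = 6.44×10^4, ε/D = 0.00286 → f = 0.02811 (Swamee-Jain)
Major: h_f = f(L/D)·V²/2g = 0.02811·14074·0.05401 = 21.37 m
Minor: ΣK = 10.8; h_m = ΣK·V²/2g = 0.5811 m
Total H_L = 21.37 + 0.5811 = 21.95 m

H_L ≈ 21.9 m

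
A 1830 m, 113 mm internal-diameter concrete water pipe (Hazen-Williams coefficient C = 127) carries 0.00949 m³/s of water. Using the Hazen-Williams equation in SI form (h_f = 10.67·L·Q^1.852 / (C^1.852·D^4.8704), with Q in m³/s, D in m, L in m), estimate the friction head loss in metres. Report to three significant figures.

h_f ≈ 18.2 m

h_f = 10.67·1830·0.00949^1.852 / (127^1.852·0.113^4.8704) = 18.20 m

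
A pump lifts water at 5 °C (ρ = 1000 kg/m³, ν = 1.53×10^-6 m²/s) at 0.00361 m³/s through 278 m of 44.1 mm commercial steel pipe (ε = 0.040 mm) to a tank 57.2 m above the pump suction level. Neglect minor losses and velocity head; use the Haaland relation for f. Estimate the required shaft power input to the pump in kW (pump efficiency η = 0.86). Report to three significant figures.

V = 4Q/(πD²) = 2.363 m/s; Re = 6.81×10^4; ε/D = 9.07×10^-4; f = 0.02254
h_f = f(L/D)V²/2g = 40.46 m
Total head H = z + h_f = 57.2 + 40.46 = 97.66 m
P_hyd = ρgQH = 1000·9.81·0.00361·97.66 = 3.459 kW
P_shaft = P_hyd/η = 3.459/0.86 = 4.022 kW

P_shaft ≈ 4.02 kW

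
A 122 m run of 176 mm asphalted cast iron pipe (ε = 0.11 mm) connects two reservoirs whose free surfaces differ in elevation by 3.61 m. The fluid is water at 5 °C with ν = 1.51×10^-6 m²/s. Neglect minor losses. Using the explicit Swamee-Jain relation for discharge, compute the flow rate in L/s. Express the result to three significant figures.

Q ≈ 56.4 L/s

Swamee-Jain (Type II): Q = -0.965·√(gD⁵h_f/L)·ln[ε/(3.7D) + √(3.17ν²L/(gD³h_f))]
√(gD⁵h_f/L) = √(9.81·0.176⁵·3.61/122) = 0.007001
ε/(3.7D) = 1.69×10^-4; √(3.17ν²L/(gD³h_f)) = 6.76×10^-5
Q = -0.965·0.007001·ln(2.365×10^-4) = 0.05641 m³/s
Check: V = 2.32 m/s, Re = 2.70×10^5, f = 0.01914, h_f = 3.64 m ≈ 3.61 m ✓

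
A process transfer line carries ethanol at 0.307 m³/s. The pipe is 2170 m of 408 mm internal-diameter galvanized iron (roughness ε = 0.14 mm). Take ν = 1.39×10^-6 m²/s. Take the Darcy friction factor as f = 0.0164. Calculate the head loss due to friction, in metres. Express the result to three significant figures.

V = 4Q/(πD²) = 4·0.307/(π·0.408²) = 2.348 m/s
h_f = f(L/D)V²/(2g) = 0.01640·(2170/0.408)·2.348²/(2·9.81) = 24.51 m

h_f ≈ 24.5 m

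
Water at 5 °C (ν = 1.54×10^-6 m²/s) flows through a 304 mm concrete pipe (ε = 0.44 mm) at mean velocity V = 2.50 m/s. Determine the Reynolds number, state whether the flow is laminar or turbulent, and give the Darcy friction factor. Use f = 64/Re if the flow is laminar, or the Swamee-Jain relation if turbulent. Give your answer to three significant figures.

Re ≈ 4.94×10^5; turbulent; f ≈ 0.0221

Re = VD/ν = 2.500·0.304/1.54×10^-6 = 4.94×10^5
Re > 4000 → turbulent; ε/D = 0.00145
Swamee-Jain: f = 0.02212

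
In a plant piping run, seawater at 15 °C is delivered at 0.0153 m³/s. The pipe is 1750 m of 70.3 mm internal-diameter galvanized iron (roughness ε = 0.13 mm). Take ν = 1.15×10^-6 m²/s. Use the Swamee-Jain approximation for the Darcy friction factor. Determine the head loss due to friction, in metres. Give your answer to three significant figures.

V = 4Q/(πD²) = 4·0.0153/(π·0.0703²) = 3.942 m/s
Re = VD/ν = 3.942·0.0703/1.15×10^-6 = 2.41×10^5 → turbulent
ε/D = 0.13/70.3 = 0.00185
Swamee-Jain: f = 0.02389
h_f = f(L/D)V²/(2g) = 0.02389·(1750/0.0703)·3.942²/(2·9.81) = 470.9 m

h_f ≈ 471 m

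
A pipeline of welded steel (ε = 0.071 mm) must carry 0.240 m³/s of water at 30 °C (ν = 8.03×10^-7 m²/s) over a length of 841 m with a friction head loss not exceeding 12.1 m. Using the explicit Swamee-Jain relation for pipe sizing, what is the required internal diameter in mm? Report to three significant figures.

Swamee-Jain (Type III): D = 0.66·[ε^1.25·(LQ²/(gh_f))^4.75 + ν·Q^9.4·(L/(gh_f))^5.2]^0.04
LQ²/(gh_f) = 0.4081; L/(gh_f) = 7.085
Term 1 = ε^1.25·(…)^4.75 = 9.23×10^-8; Term 2 = ν·Q^9.4·(…)^5.2 = 3.17×10^-8
D = 0.66·(9.23×10^-8 + 3.17×10^-8)^0.04 = 0.3494 m = 349 mm
Check: V = 2.50 m/s, Re = 1.09×10^6, f = 0.01474, h_f = 11.3 m ≈ 12.1 m ✓

D ≈ 349 mm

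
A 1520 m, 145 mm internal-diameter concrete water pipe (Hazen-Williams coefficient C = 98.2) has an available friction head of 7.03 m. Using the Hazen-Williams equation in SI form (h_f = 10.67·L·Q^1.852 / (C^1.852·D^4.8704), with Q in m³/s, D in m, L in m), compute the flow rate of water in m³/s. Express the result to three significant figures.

Q ≈ 0.00935 m³/s

Rearranging: Q = [h_f·C^1.852·D^4.8704 / (10.67·L)]^(1/1.852)
Q = [7.03·98.2^1.852·0.145^4.8704 / (10.67·1520)]^0.540 = 0.009349 m³/s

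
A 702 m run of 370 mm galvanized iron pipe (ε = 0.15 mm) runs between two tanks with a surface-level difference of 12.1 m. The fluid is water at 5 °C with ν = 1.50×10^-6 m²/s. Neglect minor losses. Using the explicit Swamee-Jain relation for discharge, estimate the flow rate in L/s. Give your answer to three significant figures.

Swamee-Jain (Type II): Q = -0.965·√(gD⁵h_f/L)·ln[ε/(3.7D) + √(3.17ν²L/(gD³h_f))]
√(gD⁵h_f/L) = √(9.81·0.370⁵·12.1/702) = 0.03424
ε/(3.7D) = 1.10×10^-4; √(3.17ν²L/(gD³h_f)) = 2.89×10^-5
Q = -0.965·0.03424·ln(1.384×10^-4) = 0.2936 m³/s
Check: V = 2.73 m/s, Re = 6.74×10^5, f = 0.01689, h_f = 12.2 m ≈ 12.1 m ✓

Q ≈ 294 L/s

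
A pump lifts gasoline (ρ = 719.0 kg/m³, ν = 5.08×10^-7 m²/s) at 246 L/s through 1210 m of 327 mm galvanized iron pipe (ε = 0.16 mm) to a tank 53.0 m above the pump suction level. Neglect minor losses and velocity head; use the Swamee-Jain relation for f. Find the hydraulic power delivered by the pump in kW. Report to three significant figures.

V = 4Q/(πD²) = 2.929 m/s; Re = 1.89×10^6; ε/D = 4.89×10^-4; f = 0.01697
h_f = f(L/D)V²/2g = 27.46 m
Total head H = z + h_f = 53.0 + 27.46 = 80.46 m
P_hyd = ρgQH = 719.0·9.81·0.246·80.46 = 139.6 kW

P_hyd ≈ 140 kW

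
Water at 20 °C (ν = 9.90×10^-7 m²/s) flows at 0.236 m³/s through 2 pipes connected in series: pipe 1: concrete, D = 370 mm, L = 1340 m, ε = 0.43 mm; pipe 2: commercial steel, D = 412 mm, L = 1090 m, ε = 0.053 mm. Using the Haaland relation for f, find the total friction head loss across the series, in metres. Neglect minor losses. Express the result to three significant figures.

H ≈ 24.4 m

Pipe 1: V = 2.195 m/s, Re = 8.20×10^5, ε/D = 0.00116, f = 0.02071, h_1 = f(L/D)V²/2g = 18.41 m
Pipe 2: V = 1.770 m/s, Re = 7.37×10^5, ε/D = 1.29×10^-4, f = 0.01406, h_2 = f(L/D)V²/2g = 5.939 m
Series → Q common, losses add: H = Σh = 24.35 m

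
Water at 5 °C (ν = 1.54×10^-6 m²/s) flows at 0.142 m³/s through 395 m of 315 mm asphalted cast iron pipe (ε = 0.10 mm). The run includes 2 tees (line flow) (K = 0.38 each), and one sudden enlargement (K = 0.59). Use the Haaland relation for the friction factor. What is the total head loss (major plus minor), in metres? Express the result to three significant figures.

V = 4Q/(πD²) = 1.822 m/s; V²/2g = 0.1692 m
Re = 3.73×10^5, ε/D = 3.17×10^-4 → f = 0.01663 (Haaland)
Major: h_f = f(L/D)·V²/2g = 0.01663·1254·0.1692 = 3.528 m
Minor: ΣK = 1.35; h_m = ΣK·V²/2g = 0.2284 m
Total H_L = 3.528 + 0.2284 = 3.757 m

H_L ≈ 3.76 m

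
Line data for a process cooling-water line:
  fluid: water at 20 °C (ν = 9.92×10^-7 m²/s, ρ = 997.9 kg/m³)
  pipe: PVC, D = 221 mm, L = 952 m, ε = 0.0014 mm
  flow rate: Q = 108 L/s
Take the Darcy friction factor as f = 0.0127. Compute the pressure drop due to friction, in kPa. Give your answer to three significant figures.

Δp ≈ 216 kPa

V = 4Q/(πD²) = 4·0.108/(π·0.221²) = 2.815 m/s
h_f = f(L/D)V²/(2g) = 0.01270·(952/0.221)·2.815²/(2·9.81) = 22.10 m
Δp = ρg·h_f = 997.9·9.81·22.10 = 216.4 kPa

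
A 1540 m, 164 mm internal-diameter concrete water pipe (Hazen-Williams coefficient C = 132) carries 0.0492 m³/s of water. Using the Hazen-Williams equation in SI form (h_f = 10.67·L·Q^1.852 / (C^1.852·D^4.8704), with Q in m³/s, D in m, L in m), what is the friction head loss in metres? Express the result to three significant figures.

h_f ≈ 49.0 m

h_f = 10.67·1540·0.0492^1.852 / (132^1.852·0.164^4.8704) = 48.97 m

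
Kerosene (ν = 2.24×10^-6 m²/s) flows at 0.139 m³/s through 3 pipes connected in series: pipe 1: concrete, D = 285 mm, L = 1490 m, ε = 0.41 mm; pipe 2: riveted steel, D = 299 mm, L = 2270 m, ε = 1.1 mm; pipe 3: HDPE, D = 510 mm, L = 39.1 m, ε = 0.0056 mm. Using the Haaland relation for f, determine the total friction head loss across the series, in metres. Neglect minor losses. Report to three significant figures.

H ≈ 70.9 m

Pipe 1: V = 2.179 m/s, Re = 2.77×10^5, ε/D = 0.00144, f = 0.02226, h_1 = f(L/D)V²/2g = 28.15 m
Pipe 2: V = 1.980 m/s, Re = 2.64×10^5, ε/D = 0.00368, f = 0.02819, h_2 = f(L/D)V²/2g = 42.74 m
Pipe 3: V = 0.6804 m/s, Re = 1.55×10^5, ε/D = 1.10×10^-5, f = 0.01635, h_3 = f(L/D)V²/2g = 0.02959 m
Series → Q common, losses add: H = Σh = 70.93 m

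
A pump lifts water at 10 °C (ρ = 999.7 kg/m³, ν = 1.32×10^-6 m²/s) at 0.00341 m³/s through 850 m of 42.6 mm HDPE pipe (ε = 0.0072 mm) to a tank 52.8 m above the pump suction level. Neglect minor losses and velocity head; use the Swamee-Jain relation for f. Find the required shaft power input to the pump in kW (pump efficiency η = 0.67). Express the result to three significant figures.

V = 4Q/(πD²) = 2.392 m/s; Re = 7.72×10^4; ε/D = 1.69×10^-4; f = 0.01971
h_f = f(L/D)V²/2g = 114.8 m
Total head H = z + h_f = 52.8 + 114.8 = 167.6 m
P_hyd = ρgQH = 999.7·9.81·0.00341·167.6 = 5.604 kW
P_shaft = P_hyd/η = 5.604/0.67 = 8.363 kW

P_shaft ≈ 8.36 kW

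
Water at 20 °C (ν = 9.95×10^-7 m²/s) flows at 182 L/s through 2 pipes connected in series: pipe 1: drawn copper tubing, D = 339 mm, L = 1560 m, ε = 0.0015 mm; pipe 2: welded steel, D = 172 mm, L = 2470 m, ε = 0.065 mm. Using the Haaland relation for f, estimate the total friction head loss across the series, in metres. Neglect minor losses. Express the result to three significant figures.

H ≈ 736 m

Pipe 1: V = 2.016 m/s, Re = 6.87×10^5, ε/D = 4.42×10^-6, f = 0.01241, h_1 = f(L/D)V²/2g = 11.84 m
Pipe 2: V = 7.833 m/s, Re = 1.35×10^6, ε/D = 3.78×10^-4, f = 0.01613, h_2 = f(L/D)V²/2g = 724.5 m
Series → Q common, losses add: H = Σh = 736.3 m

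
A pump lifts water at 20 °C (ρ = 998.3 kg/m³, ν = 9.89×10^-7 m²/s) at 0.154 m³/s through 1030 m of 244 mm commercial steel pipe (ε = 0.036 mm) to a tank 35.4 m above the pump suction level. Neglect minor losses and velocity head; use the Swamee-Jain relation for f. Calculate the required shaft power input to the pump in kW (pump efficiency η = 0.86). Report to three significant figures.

P_shaft ≈ 121 kW

V = 4Q/(πD²) = 3.293 m/s; Re = 8.13×10^5; ε/D = 1.48×10^-4; f = 0.01437
h_f = f(L/D)V²/2g = 33.53 m
Total head H = z + h_f = 35.4 + 33.53 = 68.93 m
P_hyd = ρgQH = 998.3·9.81·0.154·68.93 = 104.0 kW
P_shaft = P_hyd/η = 104.0/0.86 = 120.9 kW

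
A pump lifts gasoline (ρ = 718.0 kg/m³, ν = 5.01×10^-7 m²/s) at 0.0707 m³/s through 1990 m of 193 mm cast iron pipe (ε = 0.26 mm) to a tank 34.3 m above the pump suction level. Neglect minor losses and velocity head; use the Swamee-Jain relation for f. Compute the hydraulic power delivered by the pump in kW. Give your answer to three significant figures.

P_hyd ≈ 49.9 kW

V = 4Q/(πD²) = 2.417 m/s; Re = 9.31×10^5; ε/D = 0.00135; f = 0.02149
h_f = f(L/D)V²/2g = 65.96 m
Total head H = z + h_f = 34.3 + 65.96 = 100.3 m
P_hyd = ρgQH = 718.0·9.81·0.0707·100.3 = 49.93 kW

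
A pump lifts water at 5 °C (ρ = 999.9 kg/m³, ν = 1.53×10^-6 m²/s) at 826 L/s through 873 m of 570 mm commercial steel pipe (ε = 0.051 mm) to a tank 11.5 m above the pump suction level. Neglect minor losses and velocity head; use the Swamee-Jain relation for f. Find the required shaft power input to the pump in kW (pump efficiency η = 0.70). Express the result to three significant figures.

P_shaft ≈ 258 kW

V = 4Q/(πD²) = 3.237 m/s; Re = 1.21×10^6; ε/D = 8.95×10^-5; f = 0.01314
h_f = f(L/D)V²/2g = 10.75 m
Total head H = z + h_f = 11.5 + 10.75 = 22.25 m
P_hyd = ρgQH = 999.9·9.81·0.826·22.25 = 180.3 kW
P_shaft = P_hyd/η = 180.3/0.70 = 257.5 kW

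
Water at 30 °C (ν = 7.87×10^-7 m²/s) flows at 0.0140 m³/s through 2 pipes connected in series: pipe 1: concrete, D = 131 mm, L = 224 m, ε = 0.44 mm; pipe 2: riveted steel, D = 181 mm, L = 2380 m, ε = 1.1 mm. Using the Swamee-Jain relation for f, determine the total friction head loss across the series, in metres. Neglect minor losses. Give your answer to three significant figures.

H ≈ 9.20 m

Pipe 1: V = 1.039 m/s, Re = 1.73×10^5, ε/D = 0.00336, f = 0.02793, h_1 = f(L/D)V²/2g = 2.626 m
Pipe 2: V = 0.5441 m/s, Re = 1.25×10^5, ε/D = 0.00608, f = 0.03313, h_2 = f(L/D)V²/2g = 6.574 m
Series → Q common, losses add: H = Σh = 9.200 m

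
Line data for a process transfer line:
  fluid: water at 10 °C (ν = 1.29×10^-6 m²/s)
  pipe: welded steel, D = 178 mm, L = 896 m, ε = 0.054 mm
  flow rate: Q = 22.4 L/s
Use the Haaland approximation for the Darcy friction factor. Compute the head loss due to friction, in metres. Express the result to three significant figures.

V = 4Q/(πD²) = 4·0.0224/(π·0.178²) = 0.9002 m/s
Re = VD/ν = 0.9002·0.178/1.29×10^-6 = 1.24×10^5 → turbulent
ε/D = 0.054/178 = 3.03×10^-4
Haaland: f = 0.01861
h_f = f(L/D)V²/(2g) = 0.01861·(896/0.178)·0.9002²/(2·9.81) = 3.869 m

h_f ≈ 3.87 m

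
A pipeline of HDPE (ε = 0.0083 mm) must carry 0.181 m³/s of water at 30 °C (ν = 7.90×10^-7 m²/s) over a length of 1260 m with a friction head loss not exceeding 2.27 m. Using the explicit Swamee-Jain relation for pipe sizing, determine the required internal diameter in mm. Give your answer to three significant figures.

D ≈ 459 mm

Swamee-Jain (Type III): D = 0.66·[ε^1.25·(LQ²/(gh_f))^4.75 + ν·Q^9.4·(L/(gh_f))^5.2]^0.04
LQ²/(gh_f) = 1.854; L/(gh_f) = 56.58
Term 1 = ε^1.25·(…)^4.75 = 8.36×10^-6; Term 2 = ν·Q^9.4·(…)^5.2 = 1.08×10^-4
D = 0.66·(8.36×10^-6 + 1.08×10^-4)^0.04 = 0.4594 m = 459 mm
Check: V = 1.09 m/s, Re = 6.35×10^5, f = 0.01288, h_f = 2.15 m ≈ 2.27 m ✓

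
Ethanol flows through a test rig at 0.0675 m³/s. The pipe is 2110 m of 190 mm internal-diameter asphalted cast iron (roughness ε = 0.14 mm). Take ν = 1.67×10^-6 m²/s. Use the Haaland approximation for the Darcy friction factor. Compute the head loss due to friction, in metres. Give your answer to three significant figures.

V = 4Q/(πD²) = 4·0.0675/(π·0.190²) = 2.381 m/s
Re = VD/ν = 2.381·0.190/1.67×10^-6 = 2.71×10^5 → turbulent
ε/D = 0.14/190 = 7.37×10^-4
Haaland: f = 0.01943
h_f = f(L/D)V²/(2g) = 0.01943·(2110/0.190)·2.381²/(2·9.81) = 62.35 m

h_f ≈ 62.3 m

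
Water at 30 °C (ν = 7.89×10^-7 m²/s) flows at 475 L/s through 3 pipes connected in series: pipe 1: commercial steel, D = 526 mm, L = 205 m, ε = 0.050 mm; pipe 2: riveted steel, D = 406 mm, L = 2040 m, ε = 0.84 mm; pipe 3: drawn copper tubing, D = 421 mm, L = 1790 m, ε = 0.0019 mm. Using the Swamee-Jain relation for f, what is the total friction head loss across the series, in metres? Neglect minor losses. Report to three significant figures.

Pipe 1: V = 2.186 m/s, Re = 1.46×10^6, ε/D = 9.51×10^-5, f = 0.01305, h_1 = f(L/D)V²/2g = 1.239 m
Pipe 2: V = 3.669 m/s, Re = 1.89×10^6, ε/D = 0.00207, f = 0.02378, h_2 = f(L/D)V²/2g = 81.97 m
Pipe 3: V = 3.412 m/s, Re = 1.82×10^6, ε/D = 4.51×10^-6, f = 0.01068, h_3 = f(L/D)V²/2g = 26.96 m
Series → Q common, losses add: H = Σh = 110.2 m

H ≈ 110 m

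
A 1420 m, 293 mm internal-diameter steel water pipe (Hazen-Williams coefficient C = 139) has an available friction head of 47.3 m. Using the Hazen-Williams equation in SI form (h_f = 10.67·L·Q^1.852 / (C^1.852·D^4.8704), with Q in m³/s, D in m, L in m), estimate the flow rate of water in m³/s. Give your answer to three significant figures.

Q ≈ 0.244 m³/s

Rearranging: Q = [h_f·C^1.852·D^4.8704 / (10.67·L)]^(1/1.852)
Q = [47.3·139^1.852·0.293^4.8704 / (10.67·1420)]^0.540 = 0.2444 m³/s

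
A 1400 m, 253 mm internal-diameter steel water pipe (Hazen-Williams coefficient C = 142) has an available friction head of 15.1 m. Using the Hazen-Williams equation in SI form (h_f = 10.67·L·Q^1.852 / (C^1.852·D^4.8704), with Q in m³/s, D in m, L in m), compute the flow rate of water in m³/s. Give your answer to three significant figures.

Rearranging: Q = [h_f·C^1.852·D^4.8704 / (10.67·L)]^(1/1.852)
Q = [15.1·142^1.852·0.253^4.8704 / (10.67·1400)]^0.540 = 0.09231 m³/s

Q ≈ 0.0923 m³/s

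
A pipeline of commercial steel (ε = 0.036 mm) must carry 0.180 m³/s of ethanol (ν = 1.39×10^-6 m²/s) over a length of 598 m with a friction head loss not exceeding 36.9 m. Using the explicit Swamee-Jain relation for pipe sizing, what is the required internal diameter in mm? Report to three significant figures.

Swamee-Jain (Type III): D = 0.66·[ε^1.25·(LQ²/(gh_f))^4.75 + ν·Q^9.4·(L/(gh_f))^5.2]^0.04
LQ²/(gh_f) = 0.05352; L/(gh_f) = 1.652
Term 1 = ε^1.25·(…)^4.75 = 2.55×10^-12; Term 2 = ν·Q^9.4·(…)^5.2 = 1.89×10^-12
D = 0.66·(2.55×10^-12 + 1.89×10^-12)^0.04 = 0.2320 m = 232 mm
Check: V = 4.26 m/s, Re = 7.11×10^5, f = 0.01461, h_f = 34.8 m ≈ 36.9 m ✓

D ≈ 232 mm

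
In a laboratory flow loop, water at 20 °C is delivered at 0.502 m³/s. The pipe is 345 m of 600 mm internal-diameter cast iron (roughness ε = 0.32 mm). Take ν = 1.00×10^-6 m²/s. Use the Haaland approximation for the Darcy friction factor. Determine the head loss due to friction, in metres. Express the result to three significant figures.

h_f ≈ 1.60 m

V = 4Q/(πD²) = 4·0.502/(π·0.600²) = 1.775 m/s
Re = VD/ν = 1.775·0.600/1.00×10^-6 = 1.07×10^6 → turbulent
ε/D = 0.32/600 = 5.33×10^-4
Haaland: f = 0.01737
h_f = f(L/D)V²/(2g) = 0.01737·(345/0.600)·1.775²/(2·9.81) = 1.605 m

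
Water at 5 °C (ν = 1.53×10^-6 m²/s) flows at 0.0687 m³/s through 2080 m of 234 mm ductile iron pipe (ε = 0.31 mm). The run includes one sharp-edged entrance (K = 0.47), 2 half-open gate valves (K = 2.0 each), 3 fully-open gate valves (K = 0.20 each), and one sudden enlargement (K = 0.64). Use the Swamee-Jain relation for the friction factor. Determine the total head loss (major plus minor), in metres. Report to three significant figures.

H_L ≈ 26.4 m

V = 4Q/(πD²) = 1.597 m/s; V²/2g = 0.1301 m
Re = 2.44×10^5, ε/D = 0.00132 → f = 0.02218 (Swamee-Jain)
Major: h_f = f(L/D)·V²/2g = 0.02218·8889·0.1301 = 25.64 m
Minor: ΣK = 5.71; h_m = ΣK·V²/2g = 0.7427 m
Total H_L = 25.64 + 0.7427 = 26.39 m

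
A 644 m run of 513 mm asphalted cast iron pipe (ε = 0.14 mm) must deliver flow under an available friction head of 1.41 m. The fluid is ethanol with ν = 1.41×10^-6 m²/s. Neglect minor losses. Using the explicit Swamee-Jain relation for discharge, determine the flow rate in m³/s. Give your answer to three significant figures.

Swamee-Jain (Type II): Q = -0.965·√(gD⁵h_f/L)·ln[ε/(3.7D) + √(3.17ν²L/(gD³h_f))]
√(gD⁵h_f/L) = √(9.81·0.513⁵·1.41/644) = 0.02762
ε/(3.7D) = 7.38×10^-5; √(3.17ν²L/(gD³h_f)) = 4.66×10^-5
Q = -0.965·0.02762·ln(1.204×10^-4) = 0.2406 m³/s
Check: V = 1.16 m/s, Re = 4.23×10^5, f = 0.01636, h_f = 1.42 m ≈ 1.41 m ✓

Q ≈ 0.241 m³/s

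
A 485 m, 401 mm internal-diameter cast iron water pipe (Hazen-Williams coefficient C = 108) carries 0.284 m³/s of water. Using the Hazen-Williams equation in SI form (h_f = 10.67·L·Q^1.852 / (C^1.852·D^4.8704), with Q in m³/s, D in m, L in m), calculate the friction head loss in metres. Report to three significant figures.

h_f = 10.67·485·0.284^1.852 / (108^1.852·0.401^4.8704) = 7.386 m

h_f ≈ 7.39 m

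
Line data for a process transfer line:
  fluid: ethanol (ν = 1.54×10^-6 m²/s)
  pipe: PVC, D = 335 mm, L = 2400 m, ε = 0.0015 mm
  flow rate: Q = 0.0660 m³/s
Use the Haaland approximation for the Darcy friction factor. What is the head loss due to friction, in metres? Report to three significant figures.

h_f ≈ 3.31 m

V = 4Q/(πD²) = 4·0.0660/(π·0.335²) = 0.7488 m/s
Re = VD/ν = 0.7488·0.335/1.54×10^-6 = 1.63×10^5 → turbulent
ε/D = 0.0015/335 = 4.48×10^-6
Haaland: f = 0.01616
h_f = f(L/D)V²/(2g) = 0.01616·(2400/0.335)·0.7488²/(2·9.81) = 3.309 m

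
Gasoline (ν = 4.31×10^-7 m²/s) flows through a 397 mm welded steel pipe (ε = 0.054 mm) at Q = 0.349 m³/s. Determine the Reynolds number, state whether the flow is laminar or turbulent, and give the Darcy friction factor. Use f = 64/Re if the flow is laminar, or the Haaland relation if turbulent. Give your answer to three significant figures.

Re ≈ 2.60×10^6; turbulent; f ≈ 0.0132

V = 4Q/(πD²) = 2.819 m/s
Re = VD/ν = 2.819·0.397/4.31×10^-7 = 2.60×10^6
Re > 4000 → turbulent; ε/D = 1.36×10^-4
Haaland: f = 0.01320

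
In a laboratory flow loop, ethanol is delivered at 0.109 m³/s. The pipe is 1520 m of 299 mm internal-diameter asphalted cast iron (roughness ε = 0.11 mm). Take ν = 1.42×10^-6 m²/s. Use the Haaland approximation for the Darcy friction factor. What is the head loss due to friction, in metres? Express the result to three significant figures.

h_f ≈ 10.7 m

V = 4Q/(πD²) = 4·0.109/(π·0.299²) = 1.552 m/s
Re = VD/ν = 1.552·0.299/1.42×10^-6 = 3.27×10^5 → turbulent
ε/D = 0.11/299 = 3.68×10^-4
Haaland: f = 0.01715
h_f = f(L/D)V²/(2g) = 0.01715·(1520/0.299)·1.552²/(2·9.81) = 10.71 m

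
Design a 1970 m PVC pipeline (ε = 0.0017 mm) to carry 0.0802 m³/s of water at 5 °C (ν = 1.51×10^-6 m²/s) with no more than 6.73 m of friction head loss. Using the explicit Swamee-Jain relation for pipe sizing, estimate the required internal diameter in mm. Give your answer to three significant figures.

D ≈ 303 mm

Swamee-Jain (Type III): D = 0.66·[ε^1.25·(LQ²/(gh_f))^4.75 + ν·Q^9.4·(L/(gh_f))^5.2]^0.04
LQ²/(gh_f) = 0.1919; L/(gh_f) = 29.84
Term 1 = ε^1.25·(…)^4.75 = 2.42×10^-11; Term 2 = ν·Q^9.4·(…)^5.2 = 3.52×10^-9
D = 0.66·(2.42×10^-11 + 3.52×10^-9)^0.04 = 0.3031 m = 303 mm
Check: V = 1.11 m/s, Re = 2.23×10^5, f = 0.01526, h_f = 6.25 m ≈ 6.73 m ✓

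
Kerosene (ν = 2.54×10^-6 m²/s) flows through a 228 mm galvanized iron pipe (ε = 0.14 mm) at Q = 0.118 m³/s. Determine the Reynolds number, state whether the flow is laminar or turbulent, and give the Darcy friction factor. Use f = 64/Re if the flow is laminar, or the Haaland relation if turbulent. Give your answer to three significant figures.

V = 4Q/(πD²) = 2.890 m/s
Re = VD/ν = 2.890·0.228/2.54×10^-6 = 2.59×10^5
Re > 4000 → turbulent; ε/D = 6.14×10^-4
Haaland: f = 0.01887

Re ≈ 2.59×10^5; turbulent; f ≈ 0.0189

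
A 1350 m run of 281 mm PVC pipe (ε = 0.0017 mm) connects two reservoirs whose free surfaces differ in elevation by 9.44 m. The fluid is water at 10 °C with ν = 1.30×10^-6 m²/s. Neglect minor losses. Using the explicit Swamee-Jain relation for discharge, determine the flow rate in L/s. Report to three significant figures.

Swamee-Jain (Type II): Q = -0.965·√(gD⁵h_f/L)·ln[ε/(3.7D) + √(3.17ν²L/(gD³h_f))]
√(gD⁵h_f/L) = √(9.81·0.281⁵·9.44/1350) = 0.01096
ε/(3.7D) = 1.64×10^-6; √(3.17ν²L/(gD³h_f)) = 5.93×10^-5
Q = -0.965·0.01096·ln(6.096×10^-5) = 0.1027 m³/s
Check: V = 1.66 m/s, Re = 3.58×10^5, f = 0.01399, h_f = 9.39 m ≈ 9.44 m ✓

Q ≈ 103 L/s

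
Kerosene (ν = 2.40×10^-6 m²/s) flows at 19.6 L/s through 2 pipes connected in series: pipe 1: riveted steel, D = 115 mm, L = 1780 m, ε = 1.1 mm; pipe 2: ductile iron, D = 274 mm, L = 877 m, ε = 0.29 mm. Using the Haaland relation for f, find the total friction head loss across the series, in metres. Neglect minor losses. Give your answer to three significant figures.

Pipe 1: V = 1.887 m/s, Re = 9.04×10^4, ε/D = 0.00957, f = 0.03805, h_1 = f(L/D)V²/2g = 106.9 m
Pipe 2: V = 0.3324 m/s, Re = 3.79×10^4, ε/D = 0.00106, f = 0.02484, h_2 = f(L/D)V²/2g = 0.4477 m
Series → Q common, losses add: H = Σh = 107.3 m

H ≈ 107 m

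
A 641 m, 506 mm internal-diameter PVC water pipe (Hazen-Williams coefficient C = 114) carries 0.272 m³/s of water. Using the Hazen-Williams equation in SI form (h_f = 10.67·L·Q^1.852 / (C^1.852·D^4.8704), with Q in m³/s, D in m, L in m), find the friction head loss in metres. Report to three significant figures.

h_f ≈ 2.63 m

h_f = 10.67·641·0.272^1.852 / (114^1.852·0.506^4.8704) = 2.626 m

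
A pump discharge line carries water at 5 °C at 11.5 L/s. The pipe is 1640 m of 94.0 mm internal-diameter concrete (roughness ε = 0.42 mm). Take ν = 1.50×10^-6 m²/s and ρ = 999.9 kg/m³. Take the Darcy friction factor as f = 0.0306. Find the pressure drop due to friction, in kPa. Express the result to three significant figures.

Δp ≈ 733 kPa

V = 4Q/(πD²) = 4·0.0115/(π·0.0940²) = 1.657 m/s
h_f = f(L/D)V²/(2g) = 0.03060·(1640/0.0940)·1.657²/(2·9.81) = 74.72 m
Δp = ρg·h_f = 999.9·9.81·74.72 = 732.9 kPa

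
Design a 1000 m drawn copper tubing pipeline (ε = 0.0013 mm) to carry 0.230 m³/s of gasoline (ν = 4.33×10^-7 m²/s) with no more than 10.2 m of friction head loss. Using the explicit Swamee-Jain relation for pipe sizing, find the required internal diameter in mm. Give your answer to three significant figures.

Swamee-Jain (Type III): D = 0.66·[ε^1.25·(LQ²/(gh_f))^4.75 + ν·Q^9.4·(L/(gh_f))^5.2]^0.04
LQ²/(gh_f) = 0.5287; L/(gh_f) = 9.994
Term 1 = ε^1.25·(…)^4.75 = 2.13×10^-9; Term 2 = ν·Q^9.4·(…)^5.2 = 6.84×10^-8
D = 0.66·(2.13×10^-9 + 6.84×10^-8)^0.04 = 0.3416 m = 342 mm
Check: V = 2.51 m/s, Re = 1.98×10^6, f = 0.01053, h_f = 9.90 m ≈ 10.2 m ✓

D ≈ 342 mm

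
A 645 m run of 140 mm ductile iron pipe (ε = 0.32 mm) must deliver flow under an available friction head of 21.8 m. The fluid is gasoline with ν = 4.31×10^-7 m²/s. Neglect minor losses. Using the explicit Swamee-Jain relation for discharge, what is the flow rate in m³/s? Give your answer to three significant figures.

Q ≈ 0.0299 m³/s

Swamee-Jain (Type II): Q = -0.965·√(gD⁵h_f/L)·ln[ε/(3.7D) + √(3.17ν²L/(gD³h_f))]
√(gD⁵h_f/L) = √(9.81·0.140⁵·21.8/645) = 0.004223
ε/(3.7D) = 6.18×10^-4; √(3.17ν²L/(gD³h_f)) = 2.54×10^-5
Q = -0.965·0.004223·ln(6.432×10^-4) = 0.02995 m³/s
Check: V = 1.95 m/s, Re = 6.32×10^5, f = 0.02464, h_f = 21.9 m ≈ 21.8 m ✓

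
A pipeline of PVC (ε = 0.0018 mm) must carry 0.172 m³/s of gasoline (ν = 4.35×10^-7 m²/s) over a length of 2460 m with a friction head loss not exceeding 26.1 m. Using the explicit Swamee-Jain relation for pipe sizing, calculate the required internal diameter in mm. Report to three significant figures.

Swamee-Jain (Type III): D = 0.66·[ε^1.25·(LQ²/(gh_f))^4.75 + ν·Q^9.4·(L/(gh_f))^5.2]^0.04
LQ²/(gh_f) = 0.2842; L/(gh_f) = 9.608
Term 1 = ε^1.25·(…)^4.75 = 1.68×10^-10; Term 2 = ν·Q^9.4·(…)^5.2 = 3.65×10^-9
D = 0.66·(1.68×10^-10 + 3.65×10^-9)^0.04 = 0.3040 m = 304 mm
Check: V = 2.37 m/s, Re = 1.66×10^6, f = 0.01088, h_f = 25.2 m ≈ 26.1 m ✓

D ≈ 304 mm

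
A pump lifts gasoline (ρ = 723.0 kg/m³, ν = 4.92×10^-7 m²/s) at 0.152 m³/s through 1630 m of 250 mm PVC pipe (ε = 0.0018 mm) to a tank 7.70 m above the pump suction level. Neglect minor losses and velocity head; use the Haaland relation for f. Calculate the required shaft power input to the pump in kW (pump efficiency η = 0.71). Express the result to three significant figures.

V = 4Q/(πD²) = 3.097 m/s; Re = 1.57×10^6; ε/D = 7.20×10^-6; f = 0.01093
h_f = f(L/D)V²/2g = 34.82 m
Total head H = z + h_f = 7.70 + 34.82 = 42.52 m
P_hyd = ρgQH = 723.0·9.81·0.152·42.52 = 45.83 kW
P_shaft = P_hyd/η = 45.83/0.71 = 64.56 kW

P_shaft ≈ 64.6 kW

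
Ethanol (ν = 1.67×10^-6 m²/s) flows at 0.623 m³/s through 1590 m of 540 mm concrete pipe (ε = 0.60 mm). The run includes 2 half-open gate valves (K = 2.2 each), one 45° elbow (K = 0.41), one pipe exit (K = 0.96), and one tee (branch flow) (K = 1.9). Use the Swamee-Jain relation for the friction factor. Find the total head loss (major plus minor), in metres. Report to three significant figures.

H_L ≈ 25.7 m

V = 4Q/(πD²) = 2.720 m/s; V²/2g = 0.3772 m
Re = 8.80×10^5, ε/D = 0.00111 → f = 0.02056 (Swamee-Jain)
Major: h_f = f(L/D)·V²/2g = 0.02056·2944·0.3772 = 22.83 m
Minor: ΣK = 7.67; h_m = ΣK·V²/2g = 2.893 m
Total H_L = 22.83 + 2.893 = 25.73 m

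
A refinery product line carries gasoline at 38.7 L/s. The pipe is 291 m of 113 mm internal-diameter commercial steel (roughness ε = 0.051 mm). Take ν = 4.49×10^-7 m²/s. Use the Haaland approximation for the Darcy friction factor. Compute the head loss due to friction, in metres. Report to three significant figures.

V = 4Q/(πD²) = 4·0.0387/(π·0.113²) = 3.859 m/s
Re = VD/ν = 3.859·0.113/4.49×10^-7 = 9.71×10^5 → turbulent
ε/D = 0.051/113 = 4.51×10^-4
Haaland: f = 0.01684
h_f = f(L/D)V²/(2g) = 0.01684·(291/0.113)·3.859²/(2·9.81) = 32.92 m

h_f ≈ 32.9 m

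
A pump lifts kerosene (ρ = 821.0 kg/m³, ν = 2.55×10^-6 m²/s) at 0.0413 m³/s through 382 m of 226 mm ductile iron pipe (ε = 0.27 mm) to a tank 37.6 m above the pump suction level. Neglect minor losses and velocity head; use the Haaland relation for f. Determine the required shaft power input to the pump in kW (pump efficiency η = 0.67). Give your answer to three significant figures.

P_shaft ≈ 19.7 kW

V = 4Q/(πD²) = 1.030 m/s; Re = 9.12×10^4; ε/D = 0.00119; f = 0.02279
h_f = f(L/D)V²/2g = 2.081 m
Total head H = z + h_f = 37.6 + 2.081 = 39.68 m
P_hyd = ρgQH = 821.0·9.81·0.0413·39.68 = 13.20 kW
P_shaft = P_hyd/η = 13.20/0.67 = 19.70 kW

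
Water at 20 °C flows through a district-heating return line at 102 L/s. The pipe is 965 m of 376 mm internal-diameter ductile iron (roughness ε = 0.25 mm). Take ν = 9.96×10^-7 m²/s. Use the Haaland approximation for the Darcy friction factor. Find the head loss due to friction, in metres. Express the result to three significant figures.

V = 4Q/(πD²) = 4·0.102/(π·0.376²) = 0.9186 m/s
Re = VD/ν = 0.9186·0.376/9.96×10^-7 = 3.47×10^5 → turbulent
ε/D = 0.25/376 = 6.65×10^-4
Haaland: f = 0.01883
h_f = f(L/D)V²/(2g) = 0.01883·(965/0.376)·0.9186²/(2·9.81) = 2.079 m

h_f ≈ 2.08 m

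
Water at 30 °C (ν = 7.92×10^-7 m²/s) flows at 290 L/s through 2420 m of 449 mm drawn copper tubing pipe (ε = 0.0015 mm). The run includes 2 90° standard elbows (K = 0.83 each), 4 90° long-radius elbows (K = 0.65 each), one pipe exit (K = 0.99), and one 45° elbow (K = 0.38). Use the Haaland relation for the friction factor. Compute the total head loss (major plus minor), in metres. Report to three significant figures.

V = 4Q/(πD²) = 1.832 m/s; V²/2g = 0.1710 m
Re = 1.04×10^6, ε/D = 3.34×10^-6 → f = 0.01157 (Haaland)
Major: h_f = f(L/D)·V²/2g = 0.01157·5390·0.1710 = 10.66 m
Minor: ΣK = 5.63; h_m = ΣK·V²/2g = 0.9626 m
Total H_L = 10.66 + 0.9626 = 11.62 m

H_L ≈ 11.6 m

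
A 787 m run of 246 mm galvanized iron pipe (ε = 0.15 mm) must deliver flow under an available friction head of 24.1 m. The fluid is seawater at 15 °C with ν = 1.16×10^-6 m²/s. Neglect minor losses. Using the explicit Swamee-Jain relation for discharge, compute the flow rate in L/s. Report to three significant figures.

Swamee-Jain (Type II): Q = -0.965·√(gD⁵h_f/L)·ln[ε/(3.7D) + √(3.17ν²L/(gD³h_f))]
√(gD⁵h_f/L) = √(9.81·0.246⁵·24.1/787) = 0.01645
ε/(3.7D) = 1.65×10^-4; √(3.17ν²L/(gD³h_f)) = 3.09×10^-5
Q = -0.965·0.01645·ln(1.957×10^-4) = 0.1356 m³/s
Check: V = 2.85 m/s, Re = 6.05×10^5, f = 0.01829, h_f = 24.3 m ≈ 24.1 m ✓

Q ≈ 136 L/s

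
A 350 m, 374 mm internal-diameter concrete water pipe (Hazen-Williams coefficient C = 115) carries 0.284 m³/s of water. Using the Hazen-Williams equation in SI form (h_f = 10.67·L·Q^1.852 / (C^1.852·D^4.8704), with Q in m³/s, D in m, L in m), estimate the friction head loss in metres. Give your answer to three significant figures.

h_f ≈ 6.66 m

h_f = 10.67·350·0.284^1.852 / (115^1.852·0.374^4.8704) = 6.663 m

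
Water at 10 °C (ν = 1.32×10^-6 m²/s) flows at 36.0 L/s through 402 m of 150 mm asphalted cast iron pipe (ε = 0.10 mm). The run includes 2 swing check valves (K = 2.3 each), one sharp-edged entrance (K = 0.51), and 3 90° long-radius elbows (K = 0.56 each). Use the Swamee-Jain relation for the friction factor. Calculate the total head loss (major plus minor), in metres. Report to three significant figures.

V = 4Q/(πD²) = 2.037 m/s; V²/2g = 0.2115 m
Re = 2.31×10^5, ε/D = 6.67×10^-4 → f = 0.01955 (Swamee-Jain)
Major: h_f = f(L/D)·V²/2g = 0.01955·2680·0.2115 = 11.08 m
Minor: ΣK = 6.79; h_m = ΣK·V²/2g = 1.436 m
Total H_L = 11.08 + 1.436 = 12.52 m

H_L ≈ 12.5 m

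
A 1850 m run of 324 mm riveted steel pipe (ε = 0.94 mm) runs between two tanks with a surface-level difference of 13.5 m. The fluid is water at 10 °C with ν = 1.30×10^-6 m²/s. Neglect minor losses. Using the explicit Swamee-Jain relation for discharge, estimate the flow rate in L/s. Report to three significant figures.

Q ≈ 109 L/s

Swamee-Jain (Type II): Q = -0.965·√(gD⁵h_f/L)·ln[ε/(3.7D) + √(3.17ν²L/(gD³h_f))]
√(gD⁵h_f/L) = √(9.81·0.324⁵·13.5/1850) = 0.01599
ε/(3.7D) = 7.84×10^-4; √(3.17ν²L/(gD³h_f)) = 4.69×10^-5
Q = -0.965·0.01599·ln(8.310×10^-4) = 0.1094 m³/s
Check: V = 1.33 m/s, Re = 3.31×10^5, f = 0.02648, h_f = 13.6 m ≈ 13.5 m ✓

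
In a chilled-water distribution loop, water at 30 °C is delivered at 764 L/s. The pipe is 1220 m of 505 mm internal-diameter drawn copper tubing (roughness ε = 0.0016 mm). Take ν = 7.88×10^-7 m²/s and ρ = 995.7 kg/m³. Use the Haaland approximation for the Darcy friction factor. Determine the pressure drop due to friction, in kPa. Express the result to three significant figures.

V = 4Q/(πD²) = 4·0.764/(π·0.505²) = 3.814 m/s
Re = VD/ν = 3.814·0.505/7.88×10^-7 = 2.44×10^6 → turbulent
ε/D = 0.0016/505 = 3.17×10^-6
Haaland: f = 0.01012
h_f = f(L/D)V²/(2g) = 0.01012·(1220/0.505)·3.814²/(2·9.81) = 18.13 m
Δp = ρg·h_f = 995.7·9.81·18.13 = 177.1 kPa

Δp ≈ 177 kPa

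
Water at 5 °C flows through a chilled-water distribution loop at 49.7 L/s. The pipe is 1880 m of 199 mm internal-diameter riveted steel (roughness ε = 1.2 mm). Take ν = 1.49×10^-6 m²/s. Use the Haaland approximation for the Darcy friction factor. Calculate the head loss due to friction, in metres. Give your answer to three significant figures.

h_f ≈ 40.1 m

V = 4Q/(πD²) = 4·0.0497/(π·0.199²) = 1.598 m/s
Re = VD/ν = 1.598·0.199/1.49×10^-6 = 2.13×10^5 → turbulent
ε/D = 1.2/199 = 0.00603
Haaland: f = 0.03259
h_f = f(L/D)V²/(2g) = 0.03259·(1880/0.199)·1.598²/(2·9.81) = 40.07 m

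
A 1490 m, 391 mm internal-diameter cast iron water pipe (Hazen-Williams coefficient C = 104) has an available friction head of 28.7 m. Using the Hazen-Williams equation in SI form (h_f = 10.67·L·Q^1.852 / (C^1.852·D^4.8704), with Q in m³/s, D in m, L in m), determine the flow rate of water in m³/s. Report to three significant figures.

Rearranging: Q = [h_f·C^1.852·D^4.8704 / (10.67·L)]^(1/1.852)
Q = [28.7·104^1.852·0.391^4.8704 / (10.67·1490)]^0.540 = 0.2905 m³/s

Q ≈ 0.291 m³/s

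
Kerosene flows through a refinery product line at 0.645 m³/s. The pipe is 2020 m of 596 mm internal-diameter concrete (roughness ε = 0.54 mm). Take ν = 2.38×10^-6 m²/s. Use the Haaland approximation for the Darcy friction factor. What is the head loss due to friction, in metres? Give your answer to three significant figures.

V = 4Q/(πD²) = 4·0.645/(π·0.596²) = 2.312 m/s
Re = VD/ν = 2.312·0.596/2.38×10^-6 = 5.79×10^5 → turbulent
ε/D = 0.54/596 = 9.06×10^-4
Haaland: f = 0.01970
h_f = f(L/D)V²/(2g) = 0.01970·(2020/0.596)·2.312²/(2·9.81) = 18.19 m

h_f ≈ 18.2 m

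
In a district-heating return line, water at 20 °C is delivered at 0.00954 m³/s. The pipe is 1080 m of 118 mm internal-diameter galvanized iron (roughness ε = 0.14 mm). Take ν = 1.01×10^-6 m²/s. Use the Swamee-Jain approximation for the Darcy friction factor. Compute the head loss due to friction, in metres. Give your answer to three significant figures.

h_f ≈ 8.14 m

V = 4Q/(πD²) = 4·0.00954/(π·0.118²) = 0.8724 m/s
Re = VD/ν = 0.8724·0.118/1.01×10^-6 = 1.02×10^5 → turbulent
ε/D = 0.14/118 = 0.00119
Swamee-Jain: f = 0.02293
h_f = f(L/D)V²/(2g) = 0.02293·(1080/0.118)·0.8724²/(2·9.81) = 8.141 m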